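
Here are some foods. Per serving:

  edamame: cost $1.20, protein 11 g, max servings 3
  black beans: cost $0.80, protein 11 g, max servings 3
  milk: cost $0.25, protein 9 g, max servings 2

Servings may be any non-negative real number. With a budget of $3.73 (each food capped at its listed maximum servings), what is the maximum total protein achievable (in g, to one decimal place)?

Protein per dollar: milk 36, black beans 13.75, edamame 9.167.
Take 2 servings of milk: spends $0.50, +18.0 g protein (running total 18.0 g).
Take 3 servings of black beans: spends $2.40, +33.0 g protein (running total 51.0 g).
Take 0.6917 servings of edamame: spends $0.83, +7.6 g protein (running total 58.6 g).
Filling greedily by protein-per-dollar is optimal for one linear limit, giving 58.6 g.

58.6 g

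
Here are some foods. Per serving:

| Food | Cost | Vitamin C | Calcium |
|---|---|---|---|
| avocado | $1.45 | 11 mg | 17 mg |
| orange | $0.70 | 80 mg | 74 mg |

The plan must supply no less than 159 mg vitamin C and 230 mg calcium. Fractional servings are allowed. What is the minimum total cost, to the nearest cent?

$2.18

The cheapest plan sits at a corner of the feasible region — with two constraints it uses at most two foods.
avocado only: max(159/11, 230/17) = 14.45 servings → $20.96.
orange only: max(159/80, 230/74) = 3.108 servings → $2.18.
avocado + orange with both tight: 12.15 servings and 0.3168 servings → $17.84.
Cheapest feasible corner: $2.18.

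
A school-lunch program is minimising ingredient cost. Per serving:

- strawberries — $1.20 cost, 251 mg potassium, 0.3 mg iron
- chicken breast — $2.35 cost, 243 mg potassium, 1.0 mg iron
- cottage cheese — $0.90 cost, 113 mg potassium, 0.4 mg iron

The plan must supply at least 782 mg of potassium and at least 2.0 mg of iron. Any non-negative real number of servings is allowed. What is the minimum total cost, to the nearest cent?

$5.19

This is a tiny linear program; its minimum lies at a vertex of the feasible set. List the vertices and price them.
strawberries only: max(782/251, 2.0/0.3) = 6.667 servings → $8.00.
chicken breast only: max(782/243, 2.0/1.0) = 3.218 servings → $7.56.
cottage cheese only: max(782/113, 2.0/0.4) = 6.92 servings → $6.23.
strawberries + chicken breast with both tight: 1.662 servings and 1.501 servings → $5.52.
strawberries + cottage cheese with both tight: 1.305 servings and 4.021 servings → $5.19.
chicken breast + cottage cheese: intersection lies outside the first quadrant.
So the least-cost plan costs $5.19.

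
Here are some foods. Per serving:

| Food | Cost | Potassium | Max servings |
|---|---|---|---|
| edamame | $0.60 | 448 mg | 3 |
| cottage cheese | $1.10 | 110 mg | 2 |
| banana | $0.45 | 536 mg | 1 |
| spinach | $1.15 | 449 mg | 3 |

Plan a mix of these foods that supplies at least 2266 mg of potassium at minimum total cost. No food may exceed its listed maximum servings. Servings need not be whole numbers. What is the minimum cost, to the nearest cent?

Cost per mg of potassium: banana $0.0008, edamame $0.0013, spinach $0.0026, cottage cheese $0.0100.
Take 1 serving of banana: +536.0 mg potassium for $0.45 (total $0.45, still need 1730.0 mg).
Take 3 servings of edamame: +1344.0 mg potassium for $1.80 (total $2.25, still need 386.0 mg).
Take 0.8597 servings of spinach: +386.0 mg potassium for $0.99 (total $3.24, still need 0.0 mg).
Greedy by cheapest-per-mg is optimal for a single linear constraint, so the minimum cost is $3.24.

$3.24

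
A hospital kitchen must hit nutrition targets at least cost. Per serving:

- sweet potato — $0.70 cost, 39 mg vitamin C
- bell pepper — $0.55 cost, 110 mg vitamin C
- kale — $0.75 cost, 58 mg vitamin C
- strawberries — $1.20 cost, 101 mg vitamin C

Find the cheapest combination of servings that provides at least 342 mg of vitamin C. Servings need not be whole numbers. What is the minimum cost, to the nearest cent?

Cost per mg of vitamin C: bell pepper $0.0050, strawberries $0.0119, kale $0.0129, sweet potato $0.0179.
With no serving limits, use only bell pepper: 342 mg / 110 mg = 3.109 servings × $0.55 = $1.71.

$1.71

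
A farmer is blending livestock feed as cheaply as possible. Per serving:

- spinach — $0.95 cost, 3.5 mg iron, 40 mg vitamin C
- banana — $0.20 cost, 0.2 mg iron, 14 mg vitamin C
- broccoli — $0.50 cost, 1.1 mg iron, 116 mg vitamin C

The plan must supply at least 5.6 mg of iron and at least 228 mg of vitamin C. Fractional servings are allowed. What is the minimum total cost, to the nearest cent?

$1.84

A basic optimal solution has at most two foods positive. Try each food alone and each pair with both targets met exactly.
spinach only: max(5.6/3.5, 228/40) = 5.7 servings → $5.42.
banana only: max(5.6/0.2, 228/14) = 28 servings → $5.60.
broccoli only: max(5.6/1.1, 228/116) = 5.091 servings → $2.55.
spinach + banana with both tight: 0.8 servings and 14 servings → $3.56.
spinach + broccoli with both tight: 1.102 servings and 1.586 servings → $1.84.
banana + broccoli with both targets exact would need a negative amount; discard.
Cheapest feasible corner: $1.84.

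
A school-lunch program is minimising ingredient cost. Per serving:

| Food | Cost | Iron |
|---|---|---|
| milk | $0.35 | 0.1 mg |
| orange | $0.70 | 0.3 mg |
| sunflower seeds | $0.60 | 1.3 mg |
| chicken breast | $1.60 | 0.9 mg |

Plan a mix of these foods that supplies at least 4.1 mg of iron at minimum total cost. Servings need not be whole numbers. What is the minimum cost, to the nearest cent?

Cost per mg of iron: sunflower seeds $0.4615, chicken breast $1.7778, orange $2.3333, milk $3.5000.
With no serving limits, use only sunflower seeds: 4.1 mg / 1.3 mg = 3.154 servings × $0.60 = $1.89.

$1.89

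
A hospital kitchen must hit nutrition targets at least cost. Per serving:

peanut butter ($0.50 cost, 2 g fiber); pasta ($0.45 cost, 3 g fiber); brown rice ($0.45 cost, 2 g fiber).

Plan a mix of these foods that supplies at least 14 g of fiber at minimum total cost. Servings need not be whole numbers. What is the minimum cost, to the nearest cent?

$2.10

Cost per g of fiber: pasta $0.1500, brown rice $0.2250, peanut butter $0.2500.
With no serving limits, use only pasta: 14 g / 3 g = 4.667 servings × $0.45 = $2.10.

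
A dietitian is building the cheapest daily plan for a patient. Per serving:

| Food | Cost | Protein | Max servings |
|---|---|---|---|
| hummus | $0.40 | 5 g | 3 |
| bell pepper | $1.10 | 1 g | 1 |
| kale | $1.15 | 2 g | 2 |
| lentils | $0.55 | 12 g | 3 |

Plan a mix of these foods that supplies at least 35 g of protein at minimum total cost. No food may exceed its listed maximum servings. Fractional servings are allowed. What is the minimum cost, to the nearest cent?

Cost per g of protein: lentils $0.0458, hummus $0.0800, kale $0.5750, bell pepper $1.1000.
Take 2.917 servings of lentils: +35.0 g protein for $1.60 (total $1.60, still need 0.0 g).
Greedy by cheapest-per-g is optimal for a single linear constraint, so the minimum cost is $1.60.

$1.60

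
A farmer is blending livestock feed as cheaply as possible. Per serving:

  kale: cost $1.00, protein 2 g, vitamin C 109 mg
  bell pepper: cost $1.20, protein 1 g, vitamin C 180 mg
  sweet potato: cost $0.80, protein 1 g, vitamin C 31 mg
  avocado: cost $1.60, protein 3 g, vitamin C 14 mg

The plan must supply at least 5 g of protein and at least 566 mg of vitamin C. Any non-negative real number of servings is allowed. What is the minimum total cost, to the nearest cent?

$4.14

Minimising a linear cost over {protein ≥ 5, vitamin C ≥ 566, servings ≥ 0} — the optimum is at a vertex, using one or two foods.
kale only: max(5/2, 566/109) = 5.193 servings → $5.19.
bell pepper only: max(5/1, 566/180) = 5 servings → $6.00.
sweet potato only: max(5/1, 566/31) = 18.26 servings → $14.61.
avocado only: max(5/3, 566/14) = 40.43 servings → $64.69.
kale + bell pepper with both tight: 1.331 servings and 2.339 servings → $4.14.
kale + sweet potato: intersection lies outside the first quadrant.
kale + avocado: the both-tight solution has a negative serving — not a feasible corner.
bell pepper + sweet potato with both tight: 2.758 servings and 2.242 servings → $5.10.
bell pepper + avocado with both tight: 3.095 servings and 0.635 servings → $4.73.
sweet potato + avocado: intersection lies outside the first quadrant.
Cheapest feasible corner: $4.14.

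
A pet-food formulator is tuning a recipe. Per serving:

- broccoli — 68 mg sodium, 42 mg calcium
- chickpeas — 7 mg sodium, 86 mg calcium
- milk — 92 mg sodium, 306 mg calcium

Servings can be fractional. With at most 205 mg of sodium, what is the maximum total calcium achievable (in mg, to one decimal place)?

Calcium per mg sodium: chickpeas 12.29, milk 3.326, broccoli 0.6176.
With no serving limits, spend the whole sodium allowance on chickpeas: 205 mg / 7 mg × 86 mg = 2518.6 mg.

2518.6 mg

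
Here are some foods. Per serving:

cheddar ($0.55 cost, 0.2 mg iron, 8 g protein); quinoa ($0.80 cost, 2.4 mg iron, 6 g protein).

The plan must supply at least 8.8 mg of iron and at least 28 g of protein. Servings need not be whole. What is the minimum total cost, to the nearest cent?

cheddar only: max(8.8/0.2, 28/8) = 44 servings → $24.20.
quinoa only: max(8.8/2.4, 28/6) = 4.667 servings → $3.73.
cheddar + quinoa with both tight: 0.8 servings and 3.6 servings → $3.32.
The minimum over all feasible corners is $3.32.

$3.32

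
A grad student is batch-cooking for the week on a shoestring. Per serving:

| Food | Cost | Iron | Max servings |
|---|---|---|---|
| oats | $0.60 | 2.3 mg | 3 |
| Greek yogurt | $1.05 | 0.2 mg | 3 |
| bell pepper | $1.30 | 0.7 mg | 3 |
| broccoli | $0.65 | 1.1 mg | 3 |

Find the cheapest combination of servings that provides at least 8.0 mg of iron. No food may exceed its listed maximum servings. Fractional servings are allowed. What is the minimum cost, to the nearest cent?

Cost per mg of iron: oats $0.2609, broccoli $0.5909, bell pepper $1.8571, Greek yogurt $5.2500.
Take 3 servings of oats: +6.9 mg iron for $1.80 (total $1.80, still need 1.1 mg).
Take 1 serving of broccoli: +1.1 mg iron for $0.65 (total $2.45, still need 0.0 mg).
Filling from the cheapest source first is optimal under one linear minimum: $2.45.

$2.45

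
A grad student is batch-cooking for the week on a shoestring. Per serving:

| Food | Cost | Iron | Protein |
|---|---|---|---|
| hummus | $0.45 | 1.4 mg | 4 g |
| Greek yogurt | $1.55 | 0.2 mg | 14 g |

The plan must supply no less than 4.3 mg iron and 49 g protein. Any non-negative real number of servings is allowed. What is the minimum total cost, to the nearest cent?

Two binding constraints pin down two serving amounts, so the optimal mix uses at most two foods. The candidates are each food alone (scaled to the tighter of iron/protein) and each pair with both constraints tight.
hummus only: max(4.3/1.4, 49/4) = 12.25 servings → $5.51.
Greek yogurt only: max(4.3/0.2, 49/14) = 21.5 servings → $33.33.
hummus + Greek yogurt with both tight: 2.681 servings and 2.734 servings → $5.44.
The minimum over all feasible corners is $5.44.

$5.44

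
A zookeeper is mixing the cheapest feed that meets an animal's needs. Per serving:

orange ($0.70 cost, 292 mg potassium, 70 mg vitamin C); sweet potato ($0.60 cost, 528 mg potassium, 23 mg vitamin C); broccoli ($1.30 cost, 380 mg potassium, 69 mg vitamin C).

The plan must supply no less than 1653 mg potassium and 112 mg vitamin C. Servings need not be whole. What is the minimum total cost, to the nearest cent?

$2.14

orange only: max(1653/292, 112/70) = 5.661 servings → $3.96.
sweet potato only: max(1653/528, 112/23) = 4.87 servings → $2.92.
broccoli only: max(1653/380, 112/69) = 4.35 servings → $5.66.
orange + sweet potato with both tight: 0.6982 servings and 2.745 servings → $2.14.
orange + broccoli: intersection lies outside the first quadrant.
sweet potato + broccoli with both tight: 2.582 servings and 0.7626 servings → $2.54.
So the least-cost plan costs $2.14.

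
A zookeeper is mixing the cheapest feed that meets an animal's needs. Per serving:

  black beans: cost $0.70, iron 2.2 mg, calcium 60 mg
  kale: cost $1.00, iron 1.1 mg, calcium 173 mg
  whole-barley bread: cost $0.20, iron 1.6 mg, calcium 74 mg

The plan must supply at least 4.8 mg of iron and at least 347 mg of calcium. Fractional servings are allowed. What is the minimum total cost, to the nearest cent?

black beans only: max(4.8/2.2, 347/60) = 5.783 servings → $4.05.
kale only: max(4.8/1.1, 347/173) = 4.364 servings → $4.36.
whole-barley bread only: max(4.8/1.6, 347/74) = 4.689 servings → $0.94.
black beans + kale with both tight: 1.426 servings and 1.511 servings → $2.51.
black beans + whole-barley bread with both targets exact would need a negative amount; discard.
kale + whole-barley bread with both tight: 1.024 servings and 2.296 servings → $1.48.
Cheapest feasible corner: $0.94.

$0.94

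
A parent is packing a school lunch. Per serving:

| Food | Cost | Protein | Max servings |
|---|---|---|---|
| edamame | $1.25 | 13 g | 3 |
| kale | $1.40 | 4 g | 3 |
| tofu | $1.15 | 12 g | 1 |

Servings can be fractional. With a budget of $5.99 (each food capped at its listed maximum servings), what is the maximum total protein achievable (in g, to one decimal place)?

Protein per dollar: tofu 10.43, edamame 10.4, kale 2.857.
Take 1 serving of tofu: spends $1.15, +12.0 g protein (running total 12.0 g).
Take 3 servings of edamame: spends $3.75, +39.0 g protein (running total 51.0 g).
Take 0.7786 servings of kale: spends $1.09, +3.1 g protein (running total 54.1 g).
Filling greedily by protein-per-dollar is optimal for one linear limit, giving 54.1 g.

54.1 g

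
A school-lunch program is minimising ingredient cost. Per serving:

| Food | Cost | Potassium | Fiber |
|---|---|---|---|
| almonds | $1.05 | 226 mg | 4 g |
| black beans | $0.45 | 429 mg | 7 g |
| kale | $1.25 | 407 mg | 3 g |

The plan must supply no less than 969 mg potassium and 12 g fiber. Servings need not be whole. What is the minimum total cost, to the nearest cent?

$1.02

Check every corner: each single food scaled to meet both minima, and each pair solved so both constraints bind.
almonds only: max(969/226, 12/4) = 4.288 servings → $4.50.
black beans only: max(969/429, 12/7) = 2.259 servings → $1.02.
kale only: max(969/407, 12/3) = 4 servings → $5.00.
almonds + black beans: intersection lies outside the first quadrant.
almonds + kale with both tight: 2.081 servings and 1.225 servings → $3.72.
black beans + kale with both tight: 1.266 servings and 1.047 servings → $1.88.
Cheapest feasible corner: $1.02.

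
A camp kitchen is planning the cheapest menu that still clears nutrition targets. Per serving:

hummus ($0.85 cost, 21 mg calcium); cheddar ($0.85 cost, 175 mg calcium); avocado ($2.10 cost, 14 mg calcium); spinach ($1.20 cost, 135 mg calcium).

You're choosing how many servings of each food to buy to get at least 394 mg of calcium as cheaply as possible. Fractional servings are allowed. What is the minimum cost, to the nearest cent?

Cost per mg of calcium: cheddar $0.0049, spinach $0.0089, hummus $0.0405, avocado $0.1500.
With no serving limits, use only cheddar: 394 mg / 175 mg = 2.251 servings × $0.85 = $1.91.

$1.91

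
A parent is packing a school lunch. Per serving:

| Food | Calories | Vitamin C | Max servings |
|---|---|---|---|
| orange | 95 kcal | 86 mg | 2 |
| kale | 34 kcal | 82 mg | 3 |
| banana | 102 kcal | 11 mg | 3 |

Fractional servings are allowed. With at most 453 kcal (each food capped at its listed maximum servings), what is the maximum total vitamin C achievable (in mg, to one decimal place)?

435.4 mg

Vitamin C per kcal: kale 2.412, orange 0.9053, banana 0.1078.
Take 3 servings of kale: uses 102 kcal, +246.0 mg vitamin C (running total 246.0 mg).
Take 2 servings of orange: uses 190 kcal, +172.0 mg vitamin C (running total 418.0 mg).
Take 1.578 servings of banana: uses 161 kcal, +17.4 mg vitamin C (running total 435.4 mg).
Filling greedily by vitamin C-per-kcal is optimal for one linear limit, giving 435.4 mg.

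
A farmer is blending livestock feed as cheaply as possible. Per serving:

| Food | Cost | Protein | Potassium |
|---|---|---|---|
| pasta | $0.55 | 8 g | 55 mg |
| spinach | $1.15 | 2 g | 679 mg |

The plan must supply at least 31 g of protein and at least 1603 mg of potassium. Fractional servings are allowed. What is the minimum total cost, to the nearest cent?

$4.25

With two linear requirements the optimum uses one or two foods; enumerate the corners.
pasta only: max(31/8, 1603/55) = 29.15 servings → $16.03.
spinach only: max(31/2, 1603/679) = 15.5 servings → $17.82.
pasta + spinach with both tight: 3.353 servings and 2.089 servings → $4.25.
Cheapest feasible corner: $4.25.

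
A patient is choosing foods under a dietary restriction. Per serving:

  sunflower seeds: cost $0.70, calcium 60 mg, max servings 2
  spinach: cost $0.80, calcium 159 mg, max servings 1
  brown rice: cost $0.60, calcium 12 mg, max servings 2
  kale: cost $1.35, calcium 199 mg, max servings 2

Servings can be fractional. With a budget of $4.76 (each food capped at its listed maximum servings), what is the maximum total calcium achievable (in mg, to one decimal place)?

665.0 mg

Calcium per dollar: spinach 198.8, kale 147.4, sunflower seeds 85.71, brown rice 20.
Take 1 serving of spinach: spends $0.80, +159.0 mg calcium (running total 159.0 mg).
Take 2 servings of kale: spends $2.70, +398.0 mg calcium (running total 557.0 mg).
Take 1.8 servings of sunflower seeds: spends $1.26, +108.0 mg calcium (running total 665.0 mg).
Filling greedily by calcium-per-dollar is optimal for one linear limit, giving 665.0 mg.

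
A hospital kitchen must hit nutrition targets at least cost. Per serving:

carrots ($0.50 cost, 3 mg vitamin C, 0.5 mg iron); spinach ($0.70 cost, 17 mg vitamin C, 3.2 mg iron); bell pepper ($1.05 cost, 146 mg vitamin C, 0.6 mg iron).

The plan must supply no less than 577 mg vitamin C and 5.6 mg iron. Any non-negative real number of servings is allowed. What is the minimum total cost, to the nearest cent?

Check every corner: each single food scaled to meet both minima, and each pair solved so both constraints bind.
carrots only: max(577/3, 5.6/0.5) = 192.3 servings → $96.17.
spinach only: max(577/17, 5.6/3.2) = 33.94 servings → $23.76.
bell pepper only: max(577/146, 5.6/0.6) = 9.333 servings → $9.80.
carrots + spinach: the both-tight solution has a negative serving — not a feasible corner.
carrots + bell pepper with both tight: 6.621 servings and 3.816 servings → $7.32.
spinach + bell pepper with both tight: 1.032 servings and 3.832 servings → $4.75.
Cheapest feasible corner: $4.75.

$4.75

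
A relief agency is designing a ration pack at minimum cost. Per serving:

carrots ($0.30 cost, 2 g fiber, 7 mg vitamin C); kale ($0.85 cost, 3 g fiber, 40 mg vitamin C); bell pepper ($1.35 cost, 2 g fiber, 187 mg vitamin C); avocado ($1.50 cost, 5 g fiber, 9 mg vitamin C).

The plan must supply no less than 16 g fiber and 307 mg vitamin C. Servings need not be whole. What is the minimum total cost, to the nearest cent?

With two linear requirements the optimum uses one or two foods; enumerate the corners.
carrots only: max(16/2, 307/7) = 43.86 servings → $13.16.
kale only: max(16/3, 307/40) = 7.675 servings → $6.52.
bell pepper only: max(16/2, 307/187) = 8 servings → $10.80.
avocado only: max(16/5, 307/9) = 34.11 servings → $51.17.
carrots + kale with both targets exact would need a negative amount; discard.
carrots + bell pepper with both tight: 6.606 servings and 1.394 servings → $3.86.
carrots + avocado: intersection lies outside the first quadrant.
kale + bell pepper with both tight: 4.944 servings and 0.5842 servings → $4.99.
kale + avocado with both targets exact would need a negative amount; discard.
bell pepper + avocado with both tight: 1.517 servings and 2.593 servings → $5.94.
Cheapest feasible corner: $3.86.

$3.86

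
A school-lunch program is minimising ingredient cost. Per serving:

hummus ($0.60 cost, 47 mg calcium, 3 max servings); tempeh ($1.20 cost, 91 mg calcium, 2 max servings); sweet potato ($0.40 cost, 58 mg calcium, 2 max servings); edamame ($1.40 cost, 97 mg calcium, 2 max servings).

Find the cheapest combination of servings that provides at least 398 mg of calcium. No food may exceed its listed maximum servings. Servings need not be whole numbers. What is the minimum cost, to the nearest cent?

Cost per mg of calcium: sweet potato $0.0069, hummus $0.0128, tempeh $0.0132, edamame $0.0144.
Take 2 servings of sweet potato: +116.0 mg calcium for $0.80 (total $0.80, still need 282.0 mg).
Take 3 servings of hummus: +141.0 mg calcium for $1.80 (total $2.60, still need 141.0 mg).
Take 1.549 servings of tempeh: +141.0 mg calcium for $1.86 (total $4.46, still need 0.0 mg).
Filling from the cheapest source first is optimal under one linear minimum: $4.46.

$4.46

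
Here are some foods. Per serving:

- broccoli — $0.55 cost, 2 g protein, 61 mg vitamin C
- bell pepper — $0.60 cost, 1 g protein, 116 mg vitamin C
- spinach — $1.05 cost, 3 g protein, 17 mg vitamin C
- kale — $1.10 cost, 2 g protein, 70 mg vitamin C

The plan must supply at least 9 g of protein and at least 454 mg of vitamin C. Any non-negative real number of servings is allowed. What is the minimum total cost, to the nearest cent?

Compare the cost at each extreme point of the feasible region.
broccoli only: max(9/2, 454/61) = 7.443 servings → $4.09.
bell pepper only: max(9/1, 454/116) = 9 servings → $5.40.
spinach only: max(9/3, 454/17) = 26.71 servings → $28.04.
kale only: max(9/2, 454/70) = 6.486 servings → $7.13.
broccoli + bell pepper with both tight: 3.45 servings and 2.099 servings → $3.16.
broccoli + spinach: intersection lies outside the first quadrant.
broccoli + kale with both targets exact would need a negative amount; discard.
bell pepper + spinach with both tight: 3.653 servings and 1.782 servings → $4.06.
bell pepper + kale with both tight: 1.716 servings and 3.642 servings → $5.04.
spinach + kale with both targets exact would need a negative amount; discard.
So the least-cost plan costs $3.16.

$3.16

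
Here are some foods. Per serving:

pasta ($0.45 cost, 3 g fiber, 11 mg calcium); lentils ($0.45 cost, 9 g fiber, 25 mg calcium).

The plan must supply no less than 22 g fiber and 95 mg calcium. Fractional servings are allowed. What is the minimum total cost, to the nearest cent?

$1.71

Two binding constraints pin down two serving amounts, so the optimal mix uses at most two foods. The candidates are each food alone (scaled to the tighter of fiber/calcium) and each pair with both constraints tight.
pasta only: max(22/3, 95/11) = 8.636 servings → $3.89.
lentils only: max(22/9, 95/25) = 3.8 servings → $1.71.
pasta + lentils with both targets exact would need a negative amount; discard.
Cheapest feasible corner: $1.71.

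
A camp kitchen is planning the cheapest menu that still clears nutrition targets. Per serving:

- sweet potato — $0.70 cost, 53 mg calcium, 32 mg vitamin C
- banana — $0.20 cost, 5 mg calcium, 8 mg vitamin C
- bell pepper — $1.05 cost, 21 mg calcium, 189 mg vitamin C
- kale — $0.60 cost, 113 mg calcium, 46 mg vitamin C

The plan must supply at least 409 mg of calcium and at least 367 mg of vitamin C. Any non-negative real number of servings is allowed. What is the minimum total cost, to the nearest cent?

Compare the cost at each extreme point of the feasible region.
sweet potato only: max(409/53, 367/32) = 11.47 servings → $8.03.
banana only: max(409/5, 367/8) = 81.8 servings → $16.36.
bell pepper only: max(409/21, 367/189) = 19.48 servings → $20.45.
kale only: max(409/113, 367/46) = 7.978 servings → $4.79.
sweet potato + banana with both tight: 5.443 servings and 24.1 servings → $8.63.
sweet potato + bell pepper with both tight: 7.447 servings and 0.6809 servings → $5.93.
sweet potato + kale with both targets exact would need a negative amount; discard.
banana + bell pepper: the both-tight solution has a negative serving — not a feasible corner.
banana + kale with both tight: 33.62 servings and 2.132 servings → $8.00.
bell pepper + kale with both tight: 1.111 servings and 3.413 servings → $3.21.
The minimum over all feasible corners is $3.21.

$3.21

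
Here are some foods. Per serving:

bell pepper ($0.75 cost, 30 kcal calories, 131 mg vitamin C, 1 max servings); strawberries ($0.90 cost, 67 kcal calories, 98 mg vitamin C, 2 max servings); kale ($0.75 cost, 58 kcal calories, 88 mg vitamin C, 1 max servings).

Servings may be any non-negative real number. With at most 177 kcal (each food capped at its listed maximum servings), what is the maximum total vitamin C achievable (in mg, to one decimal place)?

349.2 mg

Vitamin C per kcal: bell pepper 4.367, kale 1.517, strawberries 1.463.
Take 1 serving of bell pepper: uses 30 kcal, +131.0 mg vitamin C (running total 131.0 mg).
Take 1 serving of kale: uses 58 kcal, +88.0 mg vitamin C (running total 219.0 mg).
Take 1.328 servings of strawberries: uses 89 kcal, +130.2 mg vitamin C (running total 349.2 mg).
Filling greedily by vitamin C-per-kcal is optimal for one linear limit, giving 349.2 mg.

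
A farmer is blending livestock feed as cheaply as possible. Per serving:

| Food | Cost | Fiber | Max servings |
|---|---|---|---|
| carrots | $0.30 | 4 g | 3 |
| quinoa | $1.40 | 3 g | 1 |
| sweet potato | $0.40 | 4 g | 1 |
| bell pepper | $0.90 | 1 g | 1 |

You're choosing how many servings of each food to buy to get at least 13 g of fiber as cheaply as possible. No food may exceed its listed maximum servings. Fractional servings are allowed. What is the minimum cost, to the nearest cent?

$1.00

Cost per g of fiber: carrots $0.0750, sweet potato $0.1000, quinoa $0.4667, bell pepper $0.9000.
Take 3 servings of carrots: +12.0 g fiber for $0.90 (total $0.90, still need 1.0 g).
Take 0.25 servings of sweet potato: +1.0 g fiber for $0.10 (total $1.00, still need 0.0 g).
Filling from the cheapest source first is optimal under one linear minimum: $1.00.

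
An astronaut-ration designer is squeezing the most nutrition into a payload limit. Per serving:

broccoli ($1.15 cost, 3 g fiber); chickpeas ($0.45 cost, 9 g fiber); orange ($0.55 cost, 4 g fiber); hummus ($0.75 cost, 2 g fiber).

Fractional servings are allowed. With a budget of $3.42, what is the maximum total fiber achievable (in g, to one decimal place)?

Fiber per dollar: chickpeas 20, orange 7.273, hummus 2.667, broccoli 2.609.
With no serving limits, spend the whole cost allowance on chickpeas: $3.42 / $0.45 × 9 g = 68.4 g.

68.4 g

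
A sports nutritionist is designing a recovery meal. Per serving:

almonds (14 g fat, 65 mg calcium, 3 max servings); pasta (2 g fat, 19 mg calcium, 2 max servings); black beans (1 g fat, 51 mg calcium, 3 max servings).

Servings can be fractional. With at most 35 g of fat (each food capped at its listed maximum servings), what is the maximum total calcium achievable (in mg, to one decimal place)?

Calcium per g fat: black beans 51, pasta 9.5, almonds 4.643.
Take 3 servings of black beans: uses 3 g fat, +153.0 mg calcium (running total 153.0 mg).
Take 2 servings of pasta: uses 4 g fat, +38.0 mg calcium (running total 191.0 mg).
Take 2 servings of almonds: uses 28 g fat, +130.0 mg calcium (running total 321.0 mg).
Greedy by best ratio exhausts the fat allowance optimally: 321.0 mg.

321.0 mg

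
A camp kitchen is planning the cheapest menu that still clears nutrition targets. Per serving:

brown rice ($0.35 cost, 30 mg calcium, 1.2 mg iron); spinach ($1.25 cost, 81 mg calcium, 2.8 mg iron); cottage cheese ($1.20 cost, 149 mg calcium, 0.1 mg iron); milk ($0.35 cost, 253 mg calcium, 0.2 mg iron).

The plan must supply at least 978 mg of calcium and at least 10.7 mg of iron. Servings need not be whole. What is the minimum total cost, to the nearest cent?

At the optimum either one food covers both requirements or two foods hit both targets exactly; no other combination can be cheaper.
brown rice only: max(978/30, 10.7/1.2) = 32.6 servings → $11.41.
spinach only: max(978/81, 10.7/2.8) = 12.07 servings → $15.09.
cottage cheese only: max(978/149, 10.7/0.1) = 107 servings → $128.40.
milk only: max(978/253, 10.7/0.2) = 53.5 servings → $18.73.
brown rice + spinach with both targets exact would need a negative amount; discard.
brown rice + cottage cheese with both tight: 8.513 servings and 4.85 servings → $8.80.
brown rice + milk with both tight: 8.439 servings and 2.865 servings → $3.96.
spinach + cottage cheese with both tight: 3.658 servings and 4.575 servings → $10.06.
spinach + milk with both tight: 3.628 servings and 2.704 servings → $5.48.
cottage cheese + milk with both targets exact would need a negative amount; discard.
The minimum over all feasible corners is $3.96.

$3.96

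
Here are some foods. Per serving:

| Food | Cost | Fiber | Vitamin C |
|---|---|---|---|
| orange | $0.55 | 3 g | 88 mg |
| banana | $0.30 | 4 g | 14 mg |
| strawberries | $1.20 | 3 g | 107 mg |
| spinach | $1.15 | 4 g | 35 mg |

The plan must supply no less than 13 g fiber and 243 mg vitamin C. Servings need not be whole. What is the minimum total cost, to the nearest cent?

A basic optimal solution has at most two foods positive. Try each food alone and each pair with both targets met exactly.
orange only: max(13/3, 243/88) = 4.333 servings → $2.38.
banana only: max(13/4, 243/14) = 17.36 servings → $5.21.
strawberries only: max(13/3, 243/107) = 4.333 servings → $5.20.
spinach only: max(13/4, 243/35) = 6.943 servings → $7.98.
orange + banana with both tight: 2.548 servings and 1.339 servings → $1.80.
orange + strawberries: intersection lies outside the first quadrant.
orange + spinach with both tight: 2.093 servings and 1.68 servings → $3.08.
banana + strawberries with both tight: 1.715 servings and 2.047 servings → $2.97.
banana + spinach: the both-tight solution has a negative serving — not a feasible corner.
strawberries + spinach with both tight: 1.601 servings and 2.05 servings → $4.28.
Cheapest feasible corner: $1.80.

$1.80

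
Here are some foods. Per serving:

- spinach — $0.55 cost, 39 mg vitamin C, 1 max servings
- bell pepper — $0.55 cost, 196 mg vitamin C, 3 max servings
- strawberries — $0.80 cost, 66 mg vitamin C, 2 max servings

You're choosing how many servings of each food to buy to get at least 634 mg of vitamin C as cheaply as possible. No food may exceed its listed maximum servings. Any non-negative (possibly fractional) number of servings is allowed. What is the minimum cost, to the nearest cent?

$2.21

Cost per mg of vitamin C: bell pepper $0.0028, strawberries $0.0121, spinach $0.0141.
Take 3 servings of bell pepper: +588.0 mg vitamin C for $1.65 (total $1.65, still need 46.0 mg).
Take 0.697 servings of strawberries: +46.0 mg vitamin C for $0.56 (total $2.21, still need 0.0 mg).
Filling from the cheapest source first is optimal under one linear minimum: $2.21.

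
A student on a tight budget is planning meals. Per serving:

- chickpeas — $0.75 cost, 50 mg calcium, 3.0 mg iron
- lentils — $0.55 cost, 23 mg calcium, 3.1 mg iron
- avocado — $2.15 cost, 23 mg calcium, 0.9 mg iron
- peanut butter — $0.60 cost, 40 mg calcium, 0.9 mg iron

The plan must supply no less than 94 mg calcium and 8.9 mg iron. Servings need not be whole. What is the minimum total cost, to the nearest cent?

$1.80

At the optimum either one food covers both requirements or two foods hit both targets exactly; no other combination can be cheaper.
chickpeas only: max(94/50, 8.9/3.0) = 2.967 servings → $2.23.
lentils only: max(94/23, 8.9/3.1) = 4.087 servings → $2.25.
avocado only: max(94/23, 8.9/0.9) = 9.889 servings → $21.26.
peanut butter only: max(94/40, 8.9/0.9) = 9.889 servings → $5.93.
chickpeas + lentils with both tight: 1.008 servings and 1.895 servings → $1.80.
chickpeas + avocado with both targets exact would need a negative amount; discard.
chickpeas + peanut butter with both targets exact would need a negative amount; discard.
lentils + avocado with both tight: 2.374 servings and 1.713 servings → $4.99.
lentils + peanut butter with both tight: 2.627 servings and 0.8393 servings → $1.95.
avocado + peanut butter with both targets exact would need a negative amount; discard.
So the least-cost plan costs $1.80.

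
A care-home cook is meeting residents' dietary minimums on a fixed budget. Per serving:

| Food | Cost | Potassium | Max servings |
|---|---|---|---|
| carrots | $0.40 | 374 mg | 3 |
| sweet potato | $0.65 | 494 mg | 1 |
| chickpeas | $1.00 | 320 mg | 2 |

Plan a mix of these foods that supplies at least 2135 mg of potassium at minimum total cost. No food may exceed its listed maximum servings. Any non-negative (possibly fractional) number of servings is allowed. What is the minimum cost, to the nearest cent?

$3.47

Cost per mg of potassium: carrots $0.0011, sweet potato $0.0013, chickpeas $0.0031.
Take 3 servings of carrots: +1122.0 mg potassium for $1.20 (total $1.20, still need 1013.0 mg).
Take 1 serving of sweet potato: +494.0 mg potassium for $0.65 (total $1.85, still need 519.0 mg).
Take 1.622 servings of chickpeas: +519.0 mg potassium for $1.62 (total $3.47, still need 0.0 mg).
Greedy by cheapest-per-mg is optimal for a single linear constraint, so the minimum cost is $3.47.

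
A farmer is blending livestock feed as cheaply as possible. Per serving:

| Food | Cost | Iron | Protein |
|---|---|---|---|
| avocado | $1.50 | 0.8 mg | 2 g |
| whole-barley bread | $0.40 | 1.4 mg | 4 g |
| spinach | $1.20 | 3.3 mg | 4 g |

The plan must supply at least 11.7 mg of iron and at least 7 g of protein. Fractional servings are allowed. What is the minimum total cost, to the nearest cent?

A basic optimal solution has at most two foods positive. Try each food alone and each pair with both targets met exactly.
avocado only: max(11.7/0.8, 7/2) = 14.62 servings → $21.94.
whole-barley bread only: max(11.7/1.4, 7/4) = 8.357 servings → $3.34.
spinach only: max(11.7/3.3, 7/4) = 3.545 servings → $4.25.
avocado + whole-barley bread with both targets exact would need a negative amount; discard.
avocado + spinach: intersection lies outside the first quadrant.
whole-barley bread + spinach: intersection lies outside the first quadrant.
The minimum over all feasible corners is $3.34.

$3.34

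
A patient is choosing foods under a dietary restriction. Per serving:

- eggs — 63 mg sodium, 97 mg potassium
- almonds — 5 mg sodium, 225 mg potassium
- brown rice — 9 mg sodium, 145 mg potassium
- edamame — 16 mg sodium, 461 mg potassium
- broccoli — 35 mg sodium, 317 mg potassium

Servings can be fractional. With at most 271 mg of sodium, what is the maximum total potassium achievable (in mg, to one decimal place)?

12195.0 mg

Potassium per mg sodium: almonds 45, edamame 28.81, brown rice 16.11, broccoli 9.057, eggs 1.54.
With no serving limits, spend the whole sodium allowance on almonds: 271 mg / 5 mg × 225 mg = 12195.0 mg.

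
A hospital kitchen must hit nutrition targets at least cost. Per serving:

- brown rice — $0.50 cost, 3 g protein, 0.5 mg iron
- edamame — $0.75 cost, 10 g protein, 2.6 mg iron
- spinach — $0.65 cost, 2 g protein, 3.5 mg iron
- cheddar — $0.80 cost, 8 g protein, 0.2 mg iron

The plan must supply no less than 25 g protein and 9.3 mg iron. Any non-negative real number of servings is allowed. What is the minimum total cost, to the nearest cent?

This is a tiny linear program; its minimum lies at a vertex of the feasible set. List the vertices and price them.
brown rice only: max(25/3, 9.3/0.5) = 18.6 servings → $9.30.
edamame only: max(25/10, 9.3/2.6) = 3.577 servings → $2.68.
spinach only: max(25/2, 9.3/3.5) = 12.5 servings → $8.12.
cheddar only: max(25/8, 9.3/0.2) = 46.5 servings → $37.20.
brown rice + edamame with both targets exact would need a negative amount; discard.
brown rice + spinach with both tight: 7.253 servings and 1.621 servings → $4.68.
brown rice + cheddar: the both-tight solution has a negative serving — not a feasible corner.
edamame + spinach with both tight: 2.312 servings and 0.9396 servings → $2.34.
edamame + cheddar: intersection lies outside the first quadrant.
spinach + cheddar with both tight: 2.514 servings and 2.496 servings → $3.63.
So the least-cost plan costs $2.34.

$2.34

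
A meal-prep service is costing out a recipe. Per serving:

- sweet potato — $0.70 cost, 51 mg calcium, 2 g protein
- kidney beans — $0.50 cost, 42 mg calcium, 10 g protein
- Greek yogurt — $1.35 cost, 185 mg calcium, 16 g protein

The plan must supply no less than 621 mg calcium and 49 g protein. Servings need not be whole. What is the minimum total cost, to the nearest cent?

sweet potato only: max(621/51, 49/2) = 24.5 servings → $17.15.
kidney beans only: max(621/42, 49/10) = 14.79 servings → $7.39.
Greek yogurt only: max(621/185, 49/16) = 3.357 servings → $4.53.
sweet potato + kidney beans with both tight: 9.746 servings and 2.951 servings → $8.30.
sweet potato + Greek yogurt with both tight: 1.953 servings and 2.818 servings → $5.17.
kidney beans + Greek yogurt: the both-tight solution has a negative serving — not a feasible corner.
So the least-cost plan costs $4.53.

$4.53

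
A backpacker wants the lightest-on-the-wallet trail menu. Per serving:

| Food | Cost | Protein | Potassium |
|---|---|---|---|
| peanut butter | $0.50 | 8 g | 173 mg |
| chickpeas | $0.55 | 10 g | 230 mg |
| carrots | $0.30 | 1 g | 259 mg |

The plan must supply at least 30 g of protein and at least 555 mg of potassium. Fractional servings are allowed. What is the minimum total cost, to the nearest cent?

Two binding constraints pin down two serving amounts, so the optimal mix uses at most two foods. The candidates are each food alone (scaled to the tighter of protein/potassium) and each pair with both constraints tight.
peanut butter only: max(30/8, 555/173) = 3.75 servings → $1.88.
chickpeas only: max(30/10, 555/230) = 3 servings → $1.65.
carrots only: max(30/1, 555/259) = 30 servings → $9.00.
peanut butter + chickpeas with both targets exact would need a negative amount; discard.
peanut butter + carrots: intersection lies outside the first quadrant.
chickpeas + carrots with both targets exact would need a negative amount; discard.
So the least-cost plan costs $1.65.

$1.65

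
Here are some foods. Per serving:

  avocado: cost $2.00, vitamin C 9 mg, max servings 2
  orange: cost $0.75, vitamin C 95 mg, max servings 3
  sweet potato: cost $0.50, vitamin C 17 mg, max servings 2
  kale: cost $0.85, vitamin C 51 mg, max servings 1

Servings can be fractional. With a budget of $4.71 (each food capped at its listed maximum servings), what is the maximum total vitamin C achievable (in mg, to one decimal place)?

372.7 mg

Vitamin C per dollar: orange 126.7, kale 60, sweet potato 34, avocado 4.5.
Take 3 servings of orange: spends $2.25, +285.0 mg vitamin C (running total 285.0 mg).
Take 1 serving of kale: spends $0.85, +51.0 mg vitamin C (running total 336.0 mg).
Take 2 servings of sweet potato: spends $1.00, +34.0 mg vitamin C (running total 370.0 mg).
Take 0.305 servings of avocado: spends $0.61, +2.7 mg vitamin C (running total 372.7 mg).
Greedy by best ratio exhausts the cost allowance optimally: 372.7 mg.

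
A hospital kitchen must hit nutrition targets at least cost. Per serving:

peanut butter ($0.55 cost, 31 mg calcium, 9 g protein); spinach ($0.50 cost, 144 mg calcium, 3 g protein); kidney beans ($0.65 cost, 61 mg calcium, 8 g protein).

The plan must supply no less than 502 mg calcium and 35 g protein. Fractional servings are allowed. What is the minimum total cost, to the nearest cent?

Minimising a linear cost over {calcium ≥ 502, protein ≥ 35, servings ≥ 0} — the optimum is at a vertex, using one or two foods.
peanut butter only: max(502/31, 35/9) = 16.19 servings → $8.91.
spinach only: max(502/144, 35/3) = 11.67 servings → $5.83.
kidney beans only: max(502/61, 35/8) = 8.23 servings → $5.35.
peanut butter + spinach with both tight: 2.938 servings and 2.854 servings → $3.04.
peanut butter + kidney beans: intersection lies outside the first quadrant.
spinach + kidney beans with both tight: 1.941 servings and 3.647 servings → $3.34.
The minimum over all feasible corners is $3.04.

$3.04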